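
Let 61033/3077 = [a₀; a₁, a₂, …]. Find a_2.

5

61033 = 19·3077 + 2570   →  a_0 = 19
3077 = 1·2570 + 507   →  a_1 = 1
2570 = 5·507 + 35   →  a_2 = 5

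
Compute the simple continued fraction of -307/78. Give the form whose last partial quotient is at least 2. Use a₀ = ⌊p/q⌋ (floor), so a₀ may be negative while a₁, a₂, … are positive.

-307 = -4*78 + 5
78 = 15*5 + 3
5 = 1*3 + 2
3 = 1*2 + 1
2 = 2*1 + 0  (stop)
So -307/78 = [-4; 15, 1, 1, 2].

[-4; 15, 1, 1, 2]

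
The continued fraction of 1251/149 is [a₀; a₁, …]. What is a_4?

1251 = 8·149 + 59   →  a_0 = 8
149 = 2·59 + 31   →  a_1 = 2
59 = 1·31 + 28   →  a_2 = 1
31 = 1·28 + 3   →  a_3 = 1
28 = 9·3 + 1   →  a_4 = 9

9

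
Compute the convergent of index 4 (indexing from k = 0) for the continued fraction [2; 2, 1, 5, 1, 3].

Using pₖ = aₖpₖ₋₁ + pₖ₋₂, qₖ = aₖqₖ₋₁ + qₖ₋₂ (with p₋₁=1, p₋₂=0, q₋₁=0, q₋₂=1):
  k=0: a=2, p=2, q=1
  k=1: a=2, p=5, q=2
  k=2: a=1, p=7, q=3
  k=3: a=5, p=40, q=17
  k=4: a=1, p=47, q=20

47/20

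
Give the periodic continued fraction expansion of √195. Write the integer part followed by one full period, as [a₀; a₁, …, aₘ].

a₀ = ⌊√195⌋ = 13.
With m₀=0, d₀=1 and mₖ₊₁ = dₖaₖ − mₖ, dₖ₊₁ = (n − mₖ₊₁²)/dₖ, aₖ₊₁ = ⌊(a₀+mₖ₊₁)/dₖ₊₁⌋:
  k=1: m=13, d=26, a=1
  k=2: m=13, d=1, a=26
d=1 and a=2a₀=26 at k=2, so the next step gives (m, d) = (13, 26) again — its k=1 value — and the period has length 2.

[13; 1, 26]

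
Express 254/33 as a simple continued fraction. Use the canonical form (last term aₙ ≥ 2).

254 = 7×33 + 23
33 = 1×23 + 10
23 = 2×10 + 3
10 = 3×3 + 1
3 = 3×1 + 0  (stop)
So 254/33 = [7; 1, 2, 3, 3].

[7; 1, 2, 3, 3]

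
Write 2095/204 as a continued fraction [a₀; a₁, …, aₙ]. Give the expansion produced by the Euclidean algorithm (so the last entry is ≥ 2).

2095 = 10·204 + 55
204 = 3·55 + 39
55 = 1·39 + 16
39 = 2·16 + 7
16 = 2·7 + 2
7 = 3·2 + 1
2 = 2·1 + 0  (stop)
So 2095/204 = [10; 3, 1, 2, 2, 3, 2].

[10; 3, 1, 2, 2, 3, 2]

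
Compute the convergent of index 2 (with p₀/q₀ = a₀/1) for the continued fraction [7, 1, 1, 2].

Using pₖ = aₖpₖ₋₁ + pₖ₋₂, qₖ = aₖqₖ₋₁ + qₖ₋₂ (with p₋₁=1, p₋₂=0, q₋₁=0, q₋₂=1):
  k=0: a=7, p=7, q=1
  k=1: a=1, p=8, q=1
  k=2: a=1, p=15, q=2

15/2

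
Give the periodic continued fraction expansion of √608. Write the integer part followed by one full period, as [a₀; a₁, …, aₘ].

a₀ = ⌊√608⌋ = 24.
With m₀=0, d₀=1 and mₖ₊₁ = dₖaₖ − mₖ, dₖ₊₁ = (n − mₖ₊₁²)/dₖ, aₖ₊₁ = ⌊(a₀+mₖ₊₁)/dₖ₊₁⌋:
  k=1: m=24, d=32, a=1
  k=2: m=8, d=17, a=1
  k=3: m=9, d=31, a=1
  k=4: m=22, d=4, a=11
  k=5: m=22, d=31, a=1
  k=6: m=9, d=17, a=1
  k=7: m=8, d=32, a=1
  k=8: m=24, d=1, a=48
d=1 and a=2a₀=48 at k=8, so the next step gives (m, d) = (24, 32) again — its k=1 value — and the period has length 8.

[24; 1, 1, 1, 11, 1, 1, 1, 48]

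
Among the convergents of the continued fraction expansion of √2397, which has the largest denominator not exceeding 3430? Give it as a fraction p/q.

58751/1200

√2397 = [48; 1, 23, 2, 23, 1, 96, …] (period length 6).
Convergents:
  p_0/q_0 = 48/1
  p_1/q_1 = 49/1
  p_2/q_2 = 1175/24
  p_3/q_3 = 2399/49
  p_4/q_4 = 56352/1151
  p_5/q_5 = 58751/1200
  p_6/q_6 = 5696448/116351
q_5 = 1200 ≤ 3430 < 116351 = q_6, so the answer is 58751/1200.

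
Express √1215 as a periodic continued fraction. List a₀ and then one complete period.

a₀ = ⌊√1215⌋ = 34.
With m₀=0, d₀=1 and mₖ₊₁ = dₖaₖ − mₖ, dₖ₊₁ = (n − mₖ₊₁²)/dₖ, aₖ₊₁ = ⌊(a₀+mₖ₊₁)/dₖ₊₁⌋:
  k=1: m=34, d=59, a=1
  k=2: m=25, d=10, a=5
  k=3: m=25, d=59, a=1
  k=4: m=34, d=1, a=68
d=1 and a=2a₀=68 at k=4, so the next step gives (m, d) = (34, 59) again — its k=1 value — and the period has length 4.

[34; 1, 5, 1, 68]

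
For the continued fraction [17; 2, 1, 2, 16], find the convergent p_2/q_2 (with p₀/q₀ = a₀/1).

Using pₖ = aₖpₖ₋₁ + pₖ₋₂, qₖ = aₖqₖ₋₁ + qₖ₋₂ (with p₋₁=1, p₋₂=0, q₋₁=0, q₋₂=1):
  k=0: a=17, p=17, q=1
  k=1: a=2, p=35, q=2
  k=2: a=1, p=52, q=3

52/3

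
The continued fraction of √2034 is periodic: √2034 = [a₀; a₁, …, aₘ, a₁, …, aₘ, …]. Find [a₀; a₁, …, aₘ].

a₀ = ⌊√2034⌋ = 45.
With m₀=0, d₀=1 and mₖ₊₁ = dₖaₖ − mₖ, dₖ₊₁ = (n − mₖ₊₁²)/dₖ, aₖ₊₁ = ⌊(a₀+mₖ₊₁)/dₖ₊₁⌋:
  k=1: m=45, d=9, a=10
  k=2: m=45, d=1, a=90
d=1 and a=2a₀=90 at k=2, so the next step gives (m, d) = (45, 9) again — its k=1 value — and the period has length 2.

[45; 10, 90]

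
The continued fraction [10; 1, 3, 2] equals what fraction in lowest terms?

97/9

Using pₖ = aₖpₖ₋₁ + pₖ₋₂ and qₖ = aₖqₖ₋₁ + qₖ₋₂:
  k=0: a=10, p=10, q=1
  k=1: a=1, p=11, q=1
  k=2: a=3, p=43, q=4
  k=3: a=2, p=97, q=9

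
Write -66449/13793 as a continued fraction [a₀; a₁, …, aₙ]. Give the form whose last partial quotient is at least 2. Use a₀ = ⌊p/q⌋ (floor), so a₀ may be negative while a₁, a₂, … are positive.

[-5; 5, 2, 13, 2, 10, 1, 3]

-66449 = -5·13793 + 2516
13793 = 5·2516 + 1213
2516 = 2·1213 + 90
1213 = 13·90 + 43
90 = 2·43 + 4
43 = 10·4 + 3
4 = 1·3 + 1
3 = 3·1 + 0  (stop)
So -66449/13793 = [-5; 5, 2, 13, 2, 10, 1, 3].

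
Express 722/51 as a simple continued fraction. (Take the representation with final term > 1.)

722 = 14*51 + 8
51 = 6*8 + 3
8 = 2*3 + 2
3 = 1*2 + 1
2 = 2*1 + 0  (stop)
So 722/51 = [14; 6, 2, 1, 2].

[14; 6, 2, 1, 2]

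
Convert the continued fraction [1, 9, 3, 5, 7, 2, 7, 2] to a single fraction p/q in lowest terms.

40427/36507

Using pₖ = aₖpₖ₋₁ + pₖ₋₂ and qₖ = aₖqₖ₋₁ + qₖ₋₂:
  k=0: a=1, p=1, q=1
  k=1: a=9, p=10, q=9
  k=2: a=3, p=31, q=28
  k=3: a=5, p=165, q=149
  k=4: a=7, p=1186, q=1071
  k=5: a=2, p=2537, q=2291
  k=6: a=7, p=18945, q=17108
  k=7: a=2, p=40427, q=36507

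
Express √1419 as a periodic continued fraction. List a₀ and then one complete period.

a₀ = ⌊√1419⌋ = 37.
With m₀=0, d₀=1 and mₖ₊₁ = dₖaₖ − mₖ, dₖ₊₁ = (n − mₖ₊₁²)/dₖ, aₖ₊₁ = ⌊(a₀+mₖ₊₁)/dₖ₊₁⌋:
  k=1: m=37, d=50, a=1
  k=2: m=13, d=25, a=2
  k=3: m=37, d=2, a=37
  k=4: m=37, d=25, a=2
  k=5: m=13, d=50, a=1
  k=6: m=37, d=1, a=74
d=1 and a=2a₀=74 at k=6, so the next step gives (m, d) = (37, 50) again — its k=1 value — and the period has length 6.

[37; 1, 2, 37, 2, 1, 74]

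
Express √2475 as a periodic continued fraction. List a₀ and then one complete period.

a₀ = ⌊√2475⌋ = 49.

[49; 1, 2, 1, 98]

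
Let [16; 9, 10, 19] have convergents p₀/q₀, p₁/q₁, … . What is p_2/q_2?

1466/91

Using pₖ = aₖpₖ₋₁ + pₖ₋₂, qₖ = aₖqₖ₋₁ + qₖ₋₂ (with p₋₁=1, p₋₂=0, q₋₁=0, q₋₂=1):
  k=0: a=16, p=16, q=1
  k=1: a=9, p=145, q=9
  k=2: a=10, p=1466, q=91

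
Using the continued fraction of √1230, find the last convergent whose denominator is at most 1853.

34405/981

√1230 = [35; 14, 70, …] (period length 2).
Convergents:
  p_0/q_0 = 35/1
  p_1/q_1 = 491/14
  p_2/q_2 = 34405/981
  p_3/q_3 = 482161/13748
q_2 = 981 ≤ 1853 < 13748 = q_3, so the answer is 34405/981.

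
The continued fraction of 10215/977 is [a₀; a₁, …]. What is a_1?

2

10215 = 10·977 + 445   →  a_0 = 10
977 = 2·445 + 87   →  a_1 = 2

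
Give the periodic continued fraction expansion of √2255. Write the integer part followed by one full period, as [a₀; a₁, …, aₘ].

[47; 2, 18, 2, 94]

a₀ = ⌊√2255⌋ = 47.
With m₀=0, d₀=1 and mₖ₊₁ = dₖaₖ − mₖ, dₖ₊₁ = (n − mₖ₊₁²)/dₖ, aₖ₊₁ = ⌊(a₀+mₖ₊₁)/dₖ₊₁⌋:
  k=1: m=47, d=46, a=2
  k=2: m=45, d=5, a=18
  k=3: m=45, d=46, a=2
  k=4: m=47, d=1, a=94
d=1 and a=2a₀=94 at k=4, so the next step gives (m, d) = (47, 46) again — its k=1 value — and the period has length 4.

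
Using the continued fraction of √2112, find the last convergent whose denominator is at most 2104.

√2112 = [45; 1, 21, 1, 90, …] (period length 4).
Convergents:
  p_0/q_0 = 45/1
  p_1/q_1 = 46/1
  p_2/q_2 = 1011/22
  p_3/q_3 = 1057/23
  p_4/q_4 = 96141/2092
  p_5/q_5 = 97198/2115
q_4 = 2092 ≤ 2104 < 2115 = q_5, so the answer is 96141/2092.

96141/2092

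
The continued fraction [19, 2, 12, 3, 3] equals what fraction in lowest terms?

4987/256

Using pₖ = aₖpₖ₋₁ + pₖ₋₂ and qₖ = aₖqₖ₋₁ + qₖ₋₂:
  k=0: a=19, p=19, q=1
  k=1: a=2, p=39, q=2
  k=2: a=12, p=487, q=25
  k=3: a=3, p=1500, q=77
  k=4: a=3, p=4987, q=256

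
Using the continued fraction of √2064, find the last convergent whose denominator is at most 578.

16855/371

√2064 = [45; 2, 3, 7, 3, 2, 90, …] (period length 6).
Convergents:
  p_0/q_0 = 45/1
  p_1/q_1 = 91/2
  p_2/q_2 = 318/7
  p_3/q_3 = 2317/51
  p_4/q_4 = 7269/160
  p_5/q_5 = 16855/371
  p_6/q_6 = 1524219/33550
q_5 = 371 ≤ 578 < 33550 = q_6, so the answer is 16855/371.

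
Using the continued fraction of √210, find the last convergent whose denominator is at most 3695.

47894/3305

√210 = [14; 2, 28, …] (period length 2).
Convergents:
  p_0/q_0 = 14/1
  p_1/q_1 = 29/2
  p_2/q_2 = 826/57
  p_3/q_3 = 1681/116
  p_4/q_4 = 47894/3305
  p_5/q_5 = 97469/6726
q_4 = 3305 ≤ 3695 < 6726 = q_5, so the answer is 47894/3305.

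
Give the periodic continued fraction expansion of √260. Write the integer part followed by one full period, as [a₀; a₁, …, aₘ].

a₀ = ⌊√260⌋ = 16.
With m₀=0, d₀=1 and mₖ₊₁ = dₖaₖ − mₖ, dₖ₊₁ = (n − mₖ₊₁²)/dₖ, aₖ₊₁ = ⌊(a₀+mₖ₊₁)/dₖ₊₁⌋:
  k=1: m=16, d=4, a=8
  k=2: m=16, d=1, a=32
d=1 and a=2a₀=32 at k=2, so the next step gives (m, d) = (16, 4) again — its k=1 value — and the period has length 2.

[16; 8, 32]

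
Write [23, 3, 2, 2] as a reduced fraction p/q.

Fold from the inside: start with 2/1.
  2 + 1/2 = 5/2
  3 + 2/5 = 17/5
  23 + 5/17 = 396/17

396/17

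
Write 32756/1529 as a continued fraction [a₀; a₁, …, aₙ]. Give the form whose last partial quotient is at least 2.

32756 = 21×1529 + 647
1529 = 2×647 + 235
647 = 2×235 + 177
235 = 1×177 + 58
177 = 3×58 + 3
58 = 19×3 + 1
3 = 3×1 + 0  (stop)
So 32756/1529 = [21; 2, 2, 1, 3, 19, 3].

[21; 2, 2, 1, 3, 19, 3]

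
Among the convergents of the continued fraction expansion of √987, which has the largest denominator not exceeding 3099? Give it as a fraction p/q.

√987 = [31; 2, 2, 2, 62, …] (period length 4).
Convergents:
  p_0/q_0 = 31/1
  p_1/q_1 = 63/2
  p_2/q_2 = 157/5
  p_3/q_3 = 377/12
  p_4/q_4 = 23531/749
  p_5/q_5 = 47439/1510
  p_6/q_6 = 118409/3769
q_5 = 1510 ≤ 3099 < 3769 = q_6, so the answer is 47439/1510.

47439/1510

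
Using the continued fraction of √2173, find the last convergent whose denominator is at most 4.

140/3

√2173 = [46; 1, 1, 1, 1, 1, 1, 92, …] (period length 7).
Convergents:
  p_0/q_0 = 46/1
  p_1/q_1 = 47/1
  p_2/q_2 = 93/2
  p_3/q_3 = 140/3
  p_4/q_4 = 233/5
q_3 = 3 ≤ 4 < 5 = q_4, so the answer is 140/3.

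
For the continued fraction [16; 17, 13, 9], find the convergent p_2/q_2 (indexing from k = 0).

Using pₖ = aₖpₖ₋₁ + pₖ₋₂, qₖ = aₖqₖ₋₁ + qₖ₋₂ (with p₋₁=1, p₋₂=0, q₋₁=0, q₋₂=1):
  k=0: a=16, p=16, q=1
  k=1: a=17, p=273, q=17
  k=2: a=13, p=3565, q=222

3565/222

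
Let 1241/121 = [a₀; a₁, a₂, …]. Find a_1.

1241 = 10·121 + 31   →  a_0 = 10
121 = 3·31 + 28   →  a_1 = 3

3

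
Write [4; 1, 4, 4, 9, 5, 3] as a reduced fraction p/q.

Using pₖ = aₖpₖ₋₁ + pₖ₋₂ and qₖ = aₖqₖ₋₁ + qₖ₋₂:
  k=0: a=4, p=4, q=1
  k=1: a=1, p=5, q=1
  k=2: a=4, p=24, q=5
  k=3: a=4, p=101, q=21
  k=4: a=9, p=933, q=194
  k=5: a=5, p=4766, q=991
  k=6: a=3, p=15231, q=3167

15231/3167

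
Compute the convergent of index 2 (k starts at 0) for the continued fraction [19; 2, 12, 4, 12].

487/25

Using pₖ = aₖpₖ₋₁ + pₖ₋₂, qₖ = aₖqₖ₋₁ + qₖ₋₂ (with p₋₁=1, p₋₂=0, q₋₁=0, q₋₂=1):
  k=0: a=19, p=19, q=1
  k=1: a=2, p=39, q=2
  k=2: a=12, p=487, q=25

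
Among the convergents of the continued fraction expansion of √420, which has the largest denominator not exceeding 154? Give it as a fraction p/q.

1660/81

√420 = [20; 2, 40, …] (period length 2).
Convergents:
  p_0/q_0 = 20/1
  p_1/q_1 = 41/2
  p_2/q_2 = 1660/81
  p_3/q_3 = 3361/164
q_2 = 81 ≤ 154 < 164 = q_3, so the answer is 1660/81.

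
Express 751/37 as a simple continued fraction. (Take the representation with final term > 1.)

751 = 20·37 + 11
37 = 3·11 + 4
11 = 2·4 + 3
4 = 1·3 + 1
3 = 3·1 + 0  (stop)
So 751/37 = [20; 3, 2, 1, 3].

[20; 3, 2, 1, 3]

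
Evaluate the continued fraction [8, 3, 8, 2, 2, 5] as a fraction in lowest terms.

Using pₖ = aₖpₖ₋₁ + pₖ₋₂ and qₖ = aₖqₖ₋₁ + qₖ₋₂:
  k=0: a=8, p=8, q=1
  k=1: a=3, p=25, q=3
  k=2: a=8, p=208, q=25
  k=3: a=2, p=441, q=53
  k=4: a=2, p=1090, q=131
  k=5: a=5, p=5891, q=708

5891/708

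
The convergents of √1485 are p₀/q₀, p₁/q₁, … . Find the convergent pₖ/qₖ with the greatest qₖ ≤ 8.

√1485 = [38; 1, 1, 6, 1, 1, 76, …] (period length 6).
Convergents:
  p_0/q_0 = 38/1
  p_1/q_1 = 39/1
  p_2/q_2 = 77/2
  p_3/q_3 = 501/13
q_2 = 2 ≤ 8 < 13 = q_3, so the answer is 77/2.

77/2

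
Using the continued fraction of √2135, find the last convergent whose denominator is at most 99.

1571/34

√2135 = [46; 4, 1, 5, 1, 4, 92, …] (period length 6).
Convergents:
  p_0/q_0 = 46/1
  p_1/q_1 = 185/4
  p_2/q_2 = 231/5
  p_3/q_3 = 1340/29
  p_4/q_4 = 1571/34
  p_5/q_5 = 7624/165
q_4 = 34 ≤ 99 < 165 = q_5, so the answer is 1571/34.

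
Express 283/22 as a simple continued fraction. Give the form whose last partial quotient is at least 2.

[12; 1, 6, 3]

283 = 12×22 + 19
22 = 1×19 + 3
19 = 6×3 + 1
3 = 3×1 + 0  (stop)
So 283/22 = [12; 1, 6, 3].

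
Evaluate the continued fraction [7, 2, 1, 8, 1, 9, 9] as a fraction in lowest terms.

Fold from the inside: start with 9/1.
  9 + 1/9 = 82/9
  1 + 9/82 = 91/82
  8 + 82/91 = 810/91
  1 + 91/810 = 901/810
  2 + 810/901 = 2612/901
  7 + 901/2612 = 19185/2612

19185/2612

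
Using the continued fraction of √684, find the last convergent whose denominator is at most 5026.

57799/2210

√684 = [26; 6, 1, 1, 12, 1, 1, 6, 52, …] (period length 8).
Convergents:
  p_0/q_0 = 26/1
  p_1/q_1 = 157/6
  p_2/q_2 = 183/7
  p_3/q_3 = 340/13
  p_4/q_4 = 4263/163
  p_5/q_5 = 4603/176
  p_6/q_6 = 8866/339
  p_7/q_7 = 57799/2210
  p_8/q_8 = 3014414/115259
q_7 = 2210 ≤ 5026 < 115259 = q_8, so the answer is 57799/2210.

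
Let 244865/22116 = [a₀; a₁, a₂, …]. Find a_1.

13

244865 = 11·22116 + 1589   →  a_0 = 11
22116 = 13·1589 + 1459   →  a_1 = 13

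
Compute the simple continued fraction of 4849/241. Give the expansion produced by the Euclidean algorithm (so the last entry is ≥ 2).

4849 = 20*241 + 29
241 = 8*29 + 9
29 = 3*9 + 2
9 = 4*2 + 1
2 = 2*1 + 0  (stop)
So 4849/241 = [20; 8, 3, 4, 2].

[20; 8, 3, 4, 2]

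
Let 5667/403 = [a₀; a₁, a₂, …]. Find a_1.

5667 = 14·403 + 25   →  a_0 = 14
403 = 16·25 + 3   →  a_1 = 16

16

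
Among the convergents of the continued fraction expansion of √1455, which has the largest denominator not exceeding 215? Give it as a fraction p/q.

3433/90

√1455 = [38; 6, 1, 11, 1, 6, 76, …] (period length 6).
Convergents:
  p_0/q_0 = 38/1
  p_1/q_1 = 229/6
  p_2/q_2 = 267/7
  p_3/q_3 = 3166/83
  p_4/q_4 = 3433/90
  p_5/q_5 = 23764/623
q_4 = 90 ≤ 215 < 623 = q_5, so the answer is 3433/90.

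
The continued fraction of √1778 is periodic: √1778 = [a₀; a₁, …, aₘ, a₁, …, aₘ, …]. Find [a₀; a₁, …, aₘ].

[42; 6, 84]

a₀ = ⌊√1778⌋ = 42.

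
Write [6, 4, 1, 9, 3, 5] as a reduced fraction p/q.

5019/809

Using pₖ = aₖpₖ₋₁ + pₖ₋₂ and qₖ = aₖqₖ₋₁ + qₖ₋₂:
  k=0: a=6, p=6, q=1
  k=1: a=4, p=25, q=4
  k=2: a=1, p=31, q=5
  k=3: a=9, p=304, q=49
  k=4: a=3, p=943, q=152
  k=5: a=5, p=5019, q=809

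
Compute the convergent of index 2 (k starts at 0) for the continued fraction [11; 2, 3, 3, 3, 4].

Using pₖ = aₖpₖ₋₁ + pₖ₋₂, qₖ = aₖqₖ₋₁ + qₖ₋₂ (with p₋₁=1, p₋₂=0, q₋₁=0, q₋₂=1):
  k=0: a=11, p=11, q=1
  k=1: a=2, p=23, q=2
  k=2: a=3, p=80, q=7

80/7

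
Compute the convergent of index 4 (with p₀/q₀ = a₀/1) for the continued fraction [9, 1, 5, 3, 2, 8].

Using pₖ = aₖpₖ₋₁ + pₖ₋₂, qₖ = aₖqₖ₋₁ + qₖ₋₂ (with p₋₁=1, p₋₂=0, q₋₁=0, q₋₂=1):
  k=0: a=9, p=9, q=1
  k=1: a=1, p=10, q=1
  k=2: a=5, p=59, q=6
  k=3: a=3, p=187, q=19
  k=4: a=2, p=433, q=44

433/44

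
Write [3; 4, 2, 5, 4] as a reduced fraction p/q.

Fold from the inside: start with 4/1.
  5 + 1/4 = 21/4
  2 + 4/21 = 46/21
  4 + 21/46 = 205/46
  3 + 46/205 = 661/205

661/205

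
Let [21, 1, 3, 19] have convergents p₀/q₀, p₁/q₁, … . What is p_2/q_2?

Using pₖ = aₖpₖ₋₁ + pₖ₋₂, qₖ = aₖqₖ₋₁ + qₖ₋₂ (with p₋₁=1, p₋₂=0, q₋₁=0, q₋₂=1):
  k=0: a=21, p=21, q=1
  k=1: a=1, p=22, q=1
  k=2: a=3, p=87, q=4

87/4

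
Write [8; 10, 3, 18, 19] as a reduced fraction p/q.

87632/10823

Fold from the inside: start with 19/1.
  18 + 1/19 = 343/19
  3 + 19/343 = 1048/343
  10 + 343/1048 = 10823/1048
  8 + 1048/10823 = 87632/10823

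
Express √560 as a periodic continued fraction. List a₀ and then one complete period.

a₀ = ⌊√560⌋ = 23.

[23; 1, 1, 1, 46]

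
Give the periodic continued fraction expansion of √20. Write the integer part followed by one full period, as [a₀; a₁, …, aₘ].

[4; 2, 8]

a₀ = ⌊√20⌋ = 4.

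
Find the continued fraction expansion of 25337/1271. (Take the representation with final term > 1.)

[19; 1, 14, 3, 5, 5]

25337 = 19·1271 + 1188
1271 = 1·1188 + 83
1188 = 14·83 + 26
83 = 3·26 + 5
26 = 5·5 + 1
5 = 5·1 + 0  (stop)
So 25337/1271 = [19; 1, 14, 3, 5, 5].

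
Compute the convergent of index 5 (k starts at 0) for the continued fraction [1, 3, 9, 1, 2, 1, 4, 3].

Using pₖ = aₖpₖ₋₁ + pₖ₋₂, qₖ = aₖqₖ₋₁ + qₖ₋₂ (with p₋₁=1, p₋₂=0, q₋₁=0, q₋₂=1):
  k=0: a=1, p=1, q=1
  k=1: a=3, p=4, q=3
  k=2: a=9, p=37, q=28
  k=3: a=1, p=41, q=31
  k=4: a=2, p=119, q=90
  k=5: a=1, p=160, q=121

160/121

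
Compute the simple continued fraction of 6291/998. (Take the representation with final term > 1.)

[6; 3, 3, 2, 2, 8, 2]

6291 = 6×998 + 303
998 = 3×303 + 89
303 = 3×89 + 36
89 = 2×36 + 17
36 = 2×17 + 2
17 = 8×2 + 1
2 = 2×1 + 0  (stop)
So 6291/998 = [6; 3, 3, 2, 2, 8, 2].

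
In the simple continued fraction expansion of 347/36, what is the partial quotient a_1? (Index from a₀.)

1

347 = 9·36 + 23   →  a_0 = 9
36 = 1·23 + 13   →  a_1 = 1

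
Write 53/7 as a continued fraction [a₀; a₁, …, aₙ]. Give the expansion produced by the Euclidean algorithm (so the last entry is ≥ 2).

[7; 1, 1, 3]

53 = 7·7 + 4
7 = 1·4 + 3
4 = 1·3 + 1
3 = 3·1 + 0  (stop)
So 53/7 = [7; 1, 1, 3].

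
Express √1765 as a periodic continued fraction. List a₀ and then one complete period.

[42; 84]

a₀ = ⌊√1765⌋ = 42.
With m₀=0, d₀=1 and mₖ₊₁ = dₖaₖ − mₖ, dₖ₊₁ = (n − mₖ₊₁²)/dₖ, aₖ₊₁ = ⌊(a₀+mₖ₊₁)/dₖ₊₁⌋:
  k=1: m=42, d=1, a=84
d=1 and a=2a₀=84 at k=1, so the next step gives (m, d) = (42, 1) again — its k=1 value — and the period has length 1.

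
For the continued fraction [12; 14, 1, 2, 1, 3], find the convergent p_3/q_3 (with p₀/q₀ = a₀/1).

531/44

Using pₖ = aₖpₖ₋₁ + pₖ₋₂, qₖ = aₖqₖ₋₁ + qₖ₋₂ (with p₋₁=1, p₋₂=0, q₋₁=0, q₋₂=1):
  k=0: a=12, p=12, q=1
  k=1: a=14, p=169, q=14
  k=2: a=1, p=181, q=15
  k=3: a=2, p=531, q=44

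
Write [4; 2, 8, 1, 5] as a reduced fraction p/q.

501/112

Using pₖ = aₖpₖ₋₁ + pₖ₋₂ and qₖ = aₖqₖ₋₁ + qₖ₋₂:
  k=0: a=4, p=4, q=1
  k=1: a=2, p=9, q=2
  k=2: a=8, p=76, q=17
  k=3: a=1, p=85, q=19
  k=4: a=5, p=501, q=112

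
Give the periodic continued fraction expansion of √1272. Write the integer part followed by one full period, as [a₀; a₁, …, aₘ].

a₀ = ⌊√1272⌋ = 35.
With m₀=0, d₀=1 and mₖ₊₁ = dₖaₖ − mₖ, dₖ₊₁ = (n − mₖ₊₁²)/dₖ, aₖ₊₁ = ⌊(a₀+mₖ₊₁)/dₖ₊₁⌋:
  k=1: m=35, d=47, a=1
  k=2: m=12, d=24, a=1
  k=3: m=12, d=47, a=1
  k=4: m=35, d=1, a=70
d=1 and a=2a₀=70 at k=4, so the next step gives (m, d) = (35, 47) again — its k=1 value — and the period has length 4.

[35; 1, 1, 1, 70]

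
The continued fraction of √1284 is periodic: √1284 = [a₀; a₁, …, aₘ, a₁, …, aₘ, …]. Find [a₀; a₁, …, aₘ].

a₀ = ⌊√1284⌋ = 35.

[35; 1, 4, 1, 70]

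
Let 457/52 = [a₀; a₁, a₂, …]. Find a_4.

457 = 8·52 + 41   →  a_0 = 8
52 = 1·41 + 11   →  a_1 = 1
41 = 3·11 + 8   →  a_2 = 3
11 = 1·8 + 3   →  a_3 = 1
8 = 2·3 + 2   →  a_4 = 2

2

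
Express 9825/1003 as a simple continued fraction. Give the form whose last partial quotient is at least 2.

9825 = 9*1003 + 798
1003 = 1*798 + 205
798 = 3*205 + 183
205 = 1*183 + 22
183 = 8*22 + 7
22 = 3*7 + 1
7 = 7*1 + 0  (stop)
So 9825/1003 = [9; 1, 3, 1, 8, 3, 7].

[9; 1, 3, 1, 8, 3, 7]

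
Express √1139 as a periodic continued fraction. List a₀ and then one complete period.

[33; 1, 2, 1, 66]

a₀ = ⌊√1139⌋ = 33.
With m₀=0, d₀=1 and mₖ₊₁ = dₖaₖ − mₖ, dₖ₊₁ = (n − mₖ₊₁²)/dₖ, aₖ₊₁ = ⌊(a₀+mₖ₊₁)/dₖ₊₁⌋:
  k=1: m=33, d=50, a=1
  k=2: m=17, d=17, a=2
  k=3: m=17, d=50, a=1
  k=4: m=33, d=1, a=66
d=1 and a=2a₀=66 at k=4, so the next step gives (m, d) = (33, 50) again — its k=1 value — and the period has length 4.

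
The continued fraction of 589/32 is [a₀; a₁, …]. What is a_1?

589 = 18·32 + 13   →  a_0 = 18
32 = 2·13 + 6   →  a_1 = 2

2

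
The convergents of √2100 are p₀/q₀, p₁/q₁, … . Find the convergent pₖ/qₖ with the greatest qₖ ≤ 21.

779/17

√2100 = [45; 1, 4, 1, 2, 1, 4, 1, 90, …] (period length 8).
Convergents:
  p_0/q_0 = 45/1
  p_1/q_1 = 46/1
  p_2/q_2 = 229/5
  p_3/q_3 = 275/6
  p_4/q_4 = 779/17
  p_5/q_5 = 1054/23
q_4 = 17 ≤ 21 < 23 = q_5, so the answer is 779/17.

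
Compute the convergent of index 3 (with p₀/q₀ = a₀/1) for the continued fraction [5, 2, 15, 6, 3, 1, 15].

Using pₖ = aₖpₖ₋₁ + pₖ₋₂, qₖ = aₖqₖ₋₁ + qₖ₋₂ (with p₋₁=1, p₋₂=0, q₋₁=0, q₋₂=1):
  k=0: a=5, p=5, q=1
  k=1: a=2, p=11, q=2
  k=2: a=15, p=170, q=31
  k=3: a=6, p=1031, q=188

1031/188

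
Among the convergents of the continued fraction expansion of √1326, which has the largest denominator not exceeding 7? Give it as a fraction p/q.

182/5

√1326 = [36; 2, 2, 2, 2, 2, 72, …] (period length 6).
Convergents:
  p_0/q_0 = 36/1
  p_1/q_1 = 73/2
  p_2/q_2 = 182/5
  p_3/q_3 = 437/12
q_2 = 5 ≤ 7 < 12 = q_3, so the answer is 182/5.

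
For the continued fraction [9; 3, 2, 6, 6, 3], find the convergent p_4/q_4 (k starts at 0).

2573/277

Using pₖ = aₖpₖ₋₁ + pₖ₋₂, qₖ = aₖqₖ₋₁ + qₖ₋₂ (with p₋₁=1, p₋₂=0, q₋₁=0, q₋₂=1):
  k=0: a=9, p=9, q=1
  k=1: a=3, p=28, q=3
  k=2: a=2, p=65, q=7
  k=3: a=6, p=418, q=45
  k=4: a=6, p=2573, q=277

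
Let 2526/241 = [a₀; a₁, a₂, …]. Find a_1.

2526 = 10·241 + 116   →  a_0 = 10
241 = 2·116 + 9   →  a_1 = 2

2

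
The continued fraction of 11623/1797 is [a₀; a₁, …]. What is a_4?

5

11623 = 6·1797 + 841   →  a_0 = 6
1797 = 2·841 + 115   →  a_1 = 2
841 = 7·115 + 36   →  a_2 = 7
115 = 3·36 + 7   →  a_3 = 3
36 = 5·7 + 1   →  a_4 = 5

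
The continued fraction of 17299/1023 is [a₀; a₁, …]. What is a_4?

2

17299 = 16·1023 + 931   →  a_0 = 16
1023 = 1·931 + 92   →  a_1 = 1
931 = 10·92 + 11   →  a_2 = 10
92 = 8·11 + 4   →  a_3 = 8
11 = 2·4 + 3   →  a_4 = 2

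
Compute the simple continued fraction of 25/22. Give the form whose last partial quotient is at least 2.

[1; 7, 3]

25 = 1·22 + 3
22 = 7·3 + 1
3 = 3·1 + 0  (stop)
So 25/22 = [1; 7, 3].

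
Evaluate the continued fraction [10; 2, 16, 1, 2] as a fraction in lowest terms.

Fold from the inside: start with 2/1.
  1 + 1/2 = 3/2
  16 + 2/3 = 50/3
  2 + 3/50 = 103/50
  10 + 50/103 = 1080/103

1080/103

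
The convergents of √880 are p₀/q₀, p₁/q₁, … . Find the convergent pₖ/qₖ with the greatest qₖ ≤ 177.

5221/176

√880 = [29; 1, 1, 1, 58, …] (period length 4).
Convergents:
  p_0/q_0 = 29/1
  p_1/q_1 = 30/1
  p_2/q_2 = 59/2
  p_3/q_3 = 89/3
  p_4/q_4 = 5221/176
  p_5/q_5 = 5310/179
q_4 = 176 ≤ 177 < 179 = q_5, so the answer is 5221/176.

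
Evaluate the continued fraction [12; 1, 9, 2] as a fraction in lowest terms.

271/21

Using pₖ = aₖpₖ₋₁ + pₖ₋₂ and qₖ = aₖqₖ₋₁ + qₖ₋₂:
  k=0: a=12, p=12, q=1
  k=1: a=1, p=13, q=1
  k=2: a=9, p=129, q=10
  k=3: a=2, p=271, q=21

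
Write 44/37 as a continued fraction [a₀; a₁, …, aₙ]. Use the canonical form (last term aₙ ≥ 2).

44 = 1*37 + 7
37 = 5*7 + 2
7 = 3*2 + 1
2 = 2*1 + 0  (stop)
So 44/37 = [1; 5, 3, 2].

[1; 5, 3, 2]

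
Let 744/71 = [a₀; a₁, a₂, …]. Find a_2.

744 = 10·71 + 34   →  a_0 = 10
71 = 2·34 + 3   →  a_1 = 2
34 = 11·3 + 1   →  a_2 = 11

11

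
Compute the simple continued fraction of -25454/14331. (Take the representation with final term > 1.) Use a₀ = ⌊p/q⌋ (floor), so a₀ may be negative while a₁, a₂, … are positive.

[-2; 4, 2, 7, 7, 4, 7]

-25454 = -2*14331 + 3208
14331 = 4*3208 + 1499
3208 = 2*1499 + 210
1499 = 7*210 + 29
210 = 7*29 + 7
29 = 4*7 + 1
7 = 7*1 + 0  (stop)
So -25454/14331 = [-2; 4, 2, 7, 7, 4, 7].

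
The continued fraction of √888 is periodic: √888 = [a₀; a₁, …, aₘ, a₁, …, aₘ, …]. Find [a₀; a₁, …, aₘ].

[29; 1, 3, 1, 58]

a₀ = ⌊√888⌋ = 29.
With m₀=0, d₀=1 and mₖ₊₁ = dₖaₖ − mₖ, dₖ₊₁ = (n − mₖ₊₁²)/dₖ, aₖ₊₁ = ⌊(a₀+mₖ₊₁)/dₖ₊₁⌋:
  k=1: m=29, d=47, a=1
  k=2: m=18, d=12, a=3
  k=3: m=18, d=47, a=1
  k=4: m=29, d=1, a=58
d=1 and a=2a₀=58 at k=4, so the next step gives (m, d) = (29, 47) again — its k=1 value — and the period has length 4.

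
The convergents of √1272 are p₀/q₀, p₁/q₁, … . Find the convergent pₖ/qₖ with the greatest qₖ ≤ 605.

15229/427

√1272 = [35; 1, 1, 1, 70, …] (period length 4).
Convergents:
  p_0/q_0 = 35/1
  p_1/q_1 = 36/1
  p_2/q_2 = 71/2
  p_3/q_3 = 107/3
  p_4/q_4 = 7561/212
  p_5/q_5 = 7668/215
  p_6/q_6 = 15229/427
  p_7/q_7 = 22897/642
q_6 = 427 ≤ 605 < 642 = q_7, so the answer is 15229/427.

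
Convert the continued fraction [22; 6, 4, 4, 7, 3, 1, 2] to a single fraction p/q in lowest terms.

194014/8755

Using pₖ = aₖpₖ₋₁ + pₖ₋₂ and qₖ = aₖqₖ₋₁ + qₖ₋₂:
  k=0: a=22, p=22, q=1
  k=1: a=6, p=133, q=6
  k=2: a=4, p=554, q=25
  k=3: a=4, p=2349, q=106
  k=4: a=7, p=16997, q=767
  k=5: a=3, p=53340, q=2407
  k=6: a=1, p=70337, q=3174
  k=7: a=2, p=194014, q=8755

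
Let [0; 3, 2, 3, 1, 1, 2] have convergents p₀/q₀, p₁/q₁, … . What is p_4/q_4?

Using pₖ = aₖpₖ₋₁ + pₖ₋₂, qₖ = aₖqₖ₋₁ + qₖ₋₂ (with p₋₁=1, p₋₂=0, q₋₁=0, q₋₂=1):
  k=0: a=0, p=0, q=1
  k=1: a=3, p=1, q=3
  k=2: a=2, p=2, q=7
  k=3: a=3, p=7, q=24
  k=4: a=1, p=9, q=31

9/31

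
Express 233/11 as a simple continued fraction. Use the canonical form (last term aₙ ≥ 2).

[21; 5, 2]

233 = 21·11 + 2
11 = 5·2 + 1
2 = 2·1 + 0  (stop)
So 233/11 = [21; 5, 2].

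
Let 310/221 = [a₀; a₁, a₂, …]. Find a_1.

310 = 1·221 + 89   →  a_0 = 1
221 = 2·89 + 43   →  a_1 = 2

2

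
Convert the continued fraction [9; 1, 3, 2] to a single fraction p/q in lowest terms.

88/9

Using pₖ = aₖpₖ₋₁ + pₖ₋₂ and qₖ = aₖqₖ₋₁ + qₖ₋₂:
  k=0: a=9, p=9, q=1
  k=1: a=1, p=10, q=1
  k=2: a=3, p=39, q=4
  k=3: a=2, p=88, q=9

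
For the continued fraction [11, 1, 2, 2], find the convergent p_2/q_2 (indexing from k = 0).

35/3

Using pₖ = aₖpₖ₋₁ + pₖ₋₂, qₖ = aₖqₖ₋₁ + qₖ₋₂ (with p₋₁=1, p₋₂=0, q₋₁=0, q₋₂=1):
  k=0: a=11, p=11, q=1
  k=1: a=1, p=12, q=1
  k=2: a=2, p=35, q=3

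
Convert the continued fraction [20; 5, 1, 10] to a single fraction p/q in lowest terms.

Using pₖ = aₖpₖ₋₁ + pₖ₋₂ and qₖ = aₖqₖ₋₁ + qₖ₋₂:
  k=0: a=20, p=20, q=1
  k=1: a=5, p=101, q=5
  k=2: a=1, p=121, q=6
  k=3: a=10, p=1311, q=65

1311/65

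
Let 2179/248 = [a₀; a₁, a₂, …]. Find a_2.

3

2179 = 8·248 + 195   →  a_0 = 8
248 = 1·195 + 53   →  a_1 = 1
195 = 3·53 + 36   →  a_2 = 3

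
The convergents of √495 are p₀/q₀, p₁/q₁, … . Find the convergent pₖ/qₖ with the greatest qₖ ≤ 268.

3938/177

√495 = [22; 4, 44, …] (period length 2).
Convergents:
  p_0/q_0 = 22/1
  p_1/q_1 = 89/4
  p_2/q_2 = 3938/177
  p_3/q_3 = 15841/712
q_2 = 177 ≤ 268 < 712 = q_3, so the answer is 3938/177.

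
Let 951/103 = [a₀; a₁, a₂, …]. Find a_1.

4

951 = 9·103 + 24   →  a_0 = 9
103 = 4·24 + 7   →  a_1 = 4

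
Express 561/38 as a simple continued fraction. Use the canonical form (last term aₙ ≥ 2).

561 = 14×38 + 29
38 = 1×29 + 9
29 = 3×9 + 2
9 = 4×2 + 1
2 = 2×1 + 0  (stop)
So 561/38 = [14; 1, 3, 4, 2].

[14; 1, 3, 4, 2]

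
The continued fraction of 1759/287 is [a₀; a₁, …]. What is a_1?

1759 = 6·287 + 37   →  a_0 = 6
287 = 7·37 + 28   →  a_1 = 7

7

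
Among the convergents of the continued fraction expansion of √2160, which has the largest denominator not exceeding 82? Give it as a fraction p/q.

√2160 = [46; 2, 9, 1, 4, 1, 9, 2, 92, …] (period length 8).
Convergents:
  p_0/q_0 = 46/1
  p_1/q_1 = 93/2
  p_2/q_2 = 883/19
  p_3/q_3 = 976/21
  p_4/q_4 = 4787/103
q_3 = 21 ≤ 82 < 103 = q_4, so the answer is 976/21.

976/21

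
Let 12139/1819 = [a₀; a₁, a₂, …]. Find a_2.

12139 = 6·1819 + 1225   →  a_0 = 6
1819 = 1·1225 + 594   →  a_1 = 1
1225 = 2·594 + 37   →  a_2 = 2

2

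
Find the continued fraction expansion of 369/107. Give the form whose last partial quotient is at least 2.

[3; 2, 4, 2, 1, 3]

369 = 3*107 + 48
107 = 2*48 + 11
48 = 4*11 + 4
11 = 2*4 + 3
4 = 1*3 + 1
3 = 3*1 + 0  (stop)
So 369/107 = [3; 2, 4, 2, 1, 3].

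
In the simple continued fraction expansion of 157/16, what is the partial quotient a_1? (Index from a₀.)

157 = 9·16 + 13   →  a_0 = 9
16 = 1·13 + 3   →  a_1 = 1

1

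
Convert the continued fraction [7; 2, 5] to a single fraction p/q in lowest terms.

82/11

Fold from the inside: start with 5/1.
  2 + 1/5 = 11/5
  7 + 5/11 = 82/11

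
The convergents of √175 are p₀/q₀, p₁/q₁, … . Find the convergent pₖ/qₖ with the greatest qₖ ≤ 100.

√175 = [13; 4, 2, 1, 2, 4, 26, …] (period length 6).
Convergents:
  p_0/q_0 = 13/1
  p_1/q_1 = 53/4
  p_2/q_2 = 119/9
  p_3/q_3 = 172/13
  p_4/q_4 = 463/35
  p_5/q_5 = 2024/153
q_4 = 35 ≤ 100 < 153 = q_5, so the answer is 463/35.

463/35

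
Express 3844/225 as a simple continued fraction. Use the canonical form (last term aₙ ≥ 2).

3844 = 17*225 + 19
225 = 11*19 + 16
19 = 1*16 + 3
16 = 5*3 + 1
3 = 3*1 + 0  (stop)
So 3844/225 = [17; 11, 1, 5, 3].

[17; 11, 1, 5, 3]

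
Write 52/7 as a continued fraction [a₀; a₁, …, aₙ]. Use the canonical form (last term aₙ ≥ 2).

[7; 2, 3]

52 = 7*7 + 3
7 = 2*3 + 1
3 = 3*1 + 0  (stop)
So 52/7 = [7; 2, 3].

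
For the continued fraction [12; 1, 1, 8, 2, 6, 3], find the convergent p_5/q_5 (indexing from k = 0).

2919/233

Using pₖ = aₖpₖ₋₁ + pₖ₋₂, qₖ = aₖqₖ₋₁ + qₖ₋₂ (with p₋₁=1, p₋₂=0, q₋₁=0, q₋₂=1):
  k=0: a=12, p=12, q=1
  k=1: a=1, p=13, q=1
  k=2: a=1, p=25, q=2
  k=3: a=8, p=213, q=17
  k=4: a=2, p=451, q=36
  k=5: a=6, p=2919, q=233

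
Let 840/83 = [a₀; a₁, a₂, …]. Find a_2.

3

840 = 10·83 + 10   →  a_0 = 10
83 = 8·10 + 3   →  a_1 = 8
10 = 3·3 + 1   →  a_2 = 3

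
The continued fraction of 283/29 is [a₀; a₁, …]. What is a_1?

283 = 9·29 + 22   →  a_0 = 9
29 = 1·22 + 7   →  a_1 = 1

1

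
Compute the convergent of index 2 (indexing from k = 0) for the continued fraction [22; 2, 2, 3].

Using pₖ = aₖpₖ₋₁ + pₖ₋₂, qₖ = aₖqₖ₋₁ + qₖ₋₂ (with p₋₁=1, p₋₂=0, q₋₁=0, q₋₂=1):
  k=0: a=22, p=22, q=1
  k=1: a=2, p=45, q=2
  k=2: a=2, p=112, q=5

112/5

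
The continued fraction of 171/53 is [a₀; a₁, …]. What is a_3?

171 = 3·53 + 12   →  a_0 = 3
53 = 4·12 + 5   →  a_1 = 4
12 = 2·5 + 2   →  a_2 = 2
5 = 2·2 + 1   →  a_3 = 2

2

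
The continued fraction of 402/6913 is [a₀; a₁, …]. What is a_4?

402 = 0·6913 + 402   →  a_0 = 0
6913 = 17·402 + 79   →  a_1 = 17
402 = 5·79 + 7   →  a_2 = 5
79 = 11·7 + 2   →  a_3 = 11
7 = 3·2 + 1   →  a_4 = 3

3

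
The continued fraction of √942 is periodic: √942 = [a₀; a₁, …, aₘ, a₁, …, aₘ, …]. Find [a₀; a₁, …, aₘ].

[30; 1, 2, 4, 20, 4, 2, 1, 60]

a₀ = ⌊√942⌋ = 30.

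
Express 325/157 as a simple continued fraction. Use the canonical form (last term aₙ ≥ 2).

325 = 2·157 + 11
157 = 14·11 + 3
11 = 3·3 + 2
3 = 1·2 + 1
2 = 2·1 + 0  (stop)
So 325/157 = [2; 14, 3, 1, 2].

[2; 14, 3, 1, 2]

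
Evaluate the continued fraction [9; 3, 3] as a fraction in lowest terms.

Using pₖ = aₖpₖ₋₁ + pₖ₋₂ and qₖ = aₖqₖ₋₁ + qₖ₋₂:
  k=0: a=9, p=9, q=1
  k=1: a=3, p=28, q=3
  k=2: a=3, p=93, q=10

93/10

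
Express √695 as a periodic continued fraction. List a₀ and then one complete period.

[26; 2, 1, 3, 10, 3, 1, 2, 52]

a₀ = ⌊√695⌋ = 26.
With m₀=0, d₀=1 and mₖ₊₁ = dₖaₖ − mₖ, dₖ₊₁ = (n − mₖ₊₁²)/dₖ, aₖ₊₁ = ⌊(a₀+mₖ₊₁)/dₖ₊₁⌋:
  k=1: m=26, d=19, a=2
  k=2: m=12, d=29, a=1
  k=3: m=17, d=14, a=3
  k=4: m=25, d=5, a=10
  k=5: m=25, d=14, a=3
  k=6: m=17, d=29, a=1
  k=7: m=12, d=19, a=2
  k=8: m=26, d=1, a=52
d=1 and a=2a₀=52 at k=8, so the next step gives (m, d) = (26, 19) again — its k=1 value — and the period has length 8.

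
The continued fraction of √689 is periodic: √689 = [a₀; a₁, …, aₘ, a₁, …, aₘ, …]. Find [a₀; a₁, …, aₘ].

[26; 4, 52]

a₀ = ⌊√689⌋ = 26.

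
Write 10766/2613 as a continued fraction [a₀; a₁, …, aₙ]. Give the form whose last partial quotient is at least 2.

[4; 8, 3, 9, 5, 2]

10766 = 4×2613 + 314
2613 = 8×314 + 101
314 = 3×101 + 11
101 = 9×11 + 2
11 = 5×2 + 1
2 = 2×1 + 0  (stop)
So 10766/2613 = [4; 8, 3, 9, 5, 2].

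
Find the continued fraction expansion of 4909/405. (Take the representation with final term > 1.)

[12; 8, 3, 1, 3, 3]

4909 = 12·405 + 49
405 = 8·49 + 13
49 = 3·13 + 10
13 = 1·10 + 3
10 = 3·3 + 1
3 = 3·1 + 0  (stop)
So 4909/405 = [12; 8, 3, 1, 3, 3].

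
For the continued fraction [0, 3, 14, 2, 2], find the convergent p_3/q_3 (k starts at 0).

29/89

Using pₖ = aₖpₖ₋₁ + pₖ₋₂, qₖ = aₖqₖ₋₁ + qₖ₋₂ (with p₋₁=1, p₋₂=0, q₋₁=0, q₋₂=1):
  k=0: a=0, p=0, q=1
  k=1: a=3, p=1, q=3
  k=2: a=14, p=14, q=43
  k=3: a=2, p=29, q=89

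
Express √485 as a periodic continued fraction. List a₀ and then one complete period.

a₀ = ⌊√485⌋ = 22.
With m₀=0, d₀=1 and mₖ₊₁ = dₖaₖ − mₖ, dₖ₊₁ = (n − mₖ₊₁²)/dₖ, aₖ₊₁ = ⌊(a₀+mₖ₊₁)/dₖ₊₁⌋:
  k=1: m=22, d=1, a=44
d=1 and a=2a₀=44 at k=1, so the next step gives (m, d) = (22, 1) again — its k=1 value — and the period has length 1.

[22; 44]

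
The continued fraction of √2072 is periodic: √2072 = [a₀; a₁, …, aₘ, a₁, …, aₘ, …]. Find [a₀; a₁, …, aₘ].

[45; 1, 1, 12, 1, 1, 90]

a₀ = ⌊√2072⌋ = 45.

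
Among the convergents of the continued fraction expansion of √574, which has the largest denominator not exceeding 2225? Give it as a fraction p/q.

√574 = [23; 1, 22, 1, 46, …] (period length 4).
Convergents:
  p_0/q_0 = 23/1
  p_1/q_1 = 24/1
  p_2/q_2 = 551/23
  p_3/q_3 = 575/24
  p_4/q_4 = 27001/1127
  p_5/q_5 = 27576/1151
  p_6/q_6 = 633673/26449
q_5 = 1151 ≤ 2225 < 26449 = q_6, so the answer is 27576/1151.

27576/1151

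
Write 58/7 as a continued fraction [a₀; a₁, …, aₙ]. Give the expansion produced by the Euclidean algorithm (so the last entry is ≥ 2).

58 = 8*7 + 2
7 = 3*2 + 1
2 = 2*1 + 0  (stop)
So 58/7 = [8; 3, 2].

[8; 3, 2]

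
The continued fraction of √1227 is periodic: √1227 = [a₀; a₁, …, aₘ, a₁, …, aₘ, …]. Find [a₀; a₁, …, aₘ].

[35; 35, 70]

a₀ = ⌊√1227⌋ = 35.
With m₀=0, d₀=1 and mₖ₊₁ = dₖaₖ − mₖ, dₖ₊₁ = (n − mₖ₊₁²)/dₖ, aₖ₊₁ = ⌊(a₀+mₖ₊₁)/dₖ₊₁⌋:
  k=1: m=35, d=2, a=35
  k=2: m=35, d=1, a=70
d=1 and a=2a₀=70 at k=2, so the next step gives (m, d) = (35, 2) again — its k=1 value — and the period has length 2.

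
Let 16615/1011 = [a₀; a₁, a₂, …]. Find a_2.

16615 = 16·1011 + 439   →  a_0 = 16
1011 = 2·439 + 133   →  a_1 = 2
439 = 3·133 + 40   →  a_2 = 3

3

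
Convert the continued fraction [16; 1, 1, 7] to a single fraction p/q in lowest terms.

248/15

Fold from the inside: start with 7/1.
  1 + 1/7 = 8/7
  1 + 7/8 = 15/8
  16 + 8/15 = 248/15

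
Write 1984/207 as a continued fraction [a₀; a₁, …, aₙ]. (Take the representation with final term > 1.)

[9; 1, 1, 2, 2, 5, 3]

1984 = 9*207 + 121
207 = 1*121 + 86
121 = 1*86 + 35
86 = 2*35 + 16
35 = 2*16 + 3
16 = 5*3 + 1
3 = 3*1 + 0  (stop)
So 1984/207 = [9; 1, 1, 2, 2, 5, 3].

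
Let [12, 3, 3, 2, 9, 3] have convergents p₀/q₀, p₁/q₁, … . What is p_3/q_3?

283/23

Using pₖ = aₖpₖ₋₁ + pₖ₋₂, qₖ = aₖqₖ₋₁ + qₖ₋₂ (with p₋₁=1, p₋₂=0, q₋₁=0, q₋₂=1):
  k=0: a=12, p=12, q=1
  k=1: a=3, p=37, q=3
  k=2: a=3, p=123, q=10
  k=3: a=2, p=283, q=23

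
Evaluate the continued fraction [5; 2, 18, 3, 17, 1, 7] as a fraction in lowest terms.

Using pₖ = aₖpₖ₋₁ + pₖ₋₂ and qₖ = aₖqₖ₋₁ + qₖ₋₂:
  k=0: a=5, p=5, q=1
  k=1: a=2, p=11, q=2
  k=2: a=18, p=203, q=37
  k=3: a=3, p=620, q=113
  k=4: a=17, p=10743, q=1958
  k=5: a=1, p=11363, q=2071
  k=6: a=7, p=90284, q=16455

90284/16455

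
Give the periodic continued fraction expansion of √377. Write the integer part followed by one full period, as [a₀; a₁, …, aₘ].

a₀ = ⌊√377⌋ = 19.
With m₀=0, d₀=1 and mₖ₊₁ = dₖaₖ − mₖ, dₖ₊₁ = (n − mₖ₊₁²)/dₖ, aₖ₊₁ = ⌊(a₀+mₖ₊₁)/dₖ₊₁⌋:
  k=1: m=19, d=16, a=2
  k=2: m=13, d=13, a=2
  k=3: m=13, d=16, a=2
  k=4: m=19, d=1, a=38
d=1 and a=2a₀=38 at k=4, so the next step gives (m, d) = (19, 16) again — its k=1 value — and the period has length 4.

[19; 2, 2, 2, 38]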